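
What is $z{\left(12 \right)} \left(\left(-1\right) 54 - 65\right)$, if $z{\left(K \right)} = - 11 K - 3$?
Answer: $16065$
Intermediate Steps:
$z{\left(K \right)} = -3 - 11 K$
$z{\left(12 \right)} \left(\left(-1\right) 54 - 65\right) = \left(-3 - 132\right) \left(\left(-1\right) 54 - 65\right) = \left(-3 - 132\right) \left(-54 - 65\right) = \left(-135\right) \left(-119\right) = 16065$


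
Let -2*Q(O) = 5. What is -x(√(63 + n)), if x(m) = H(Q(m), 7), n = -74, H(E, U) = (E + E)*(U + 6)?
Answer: 65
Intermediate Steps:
Q(O) = -5/2 (Q(O) = -½*5 = -5/2)
H(E, U) = 2*E*(6 + U) (H(E, U) = (2*E)*(6 + U) = 2*E*(6 + U))
x(m) = -65 (x(m) = 2*(-5/2)*(6 + 7) = 2*(-5/2)*13 = -65)
-x(√(63 + n)) = -1*(-65) = 65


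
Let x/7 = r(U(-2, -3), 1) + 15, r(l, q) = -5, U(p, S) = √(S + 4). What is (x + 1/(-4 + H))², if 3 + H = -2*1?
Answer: 395641/81 ≈ 4884.5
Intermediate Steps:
U(p, S) = √(4 + S)
H = -5 (H = -3 - 2*1 = -3 - 2 = -5)
x = 70 (x = 7*(-5 + 15) = 7*10 = 70)
(x + 1/(-4 + H))² = (70 + 1/(-4 - 5))² = (70 + 1/(-9))² = (70 - ⅑)² = (629/9)² = 395641/81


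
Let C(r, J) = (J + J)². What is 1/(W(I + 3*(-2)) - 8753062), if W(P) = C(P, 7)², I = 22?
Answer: -1/8714646 ≈ -1.1475e-7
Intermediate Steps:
C(r, J) = 4*J² (C(r, J) = (2*J)² = 4*J²)
W(P) = 38416 (W(P) = (4*7²)² = (4*49)² = 196² = 38416)
1/(W(I + 3*(-2)) - 8753062) = 1/(38416 - 8753062) = 1/(-8714646) = -1/8714646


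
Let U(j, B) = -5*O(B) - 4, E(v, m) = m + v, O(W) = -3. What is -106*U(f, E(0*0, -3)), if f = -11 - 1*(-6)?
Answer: -1166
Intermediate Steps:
f = -5 (f = -11 + 6 = -5)
U(j, B) = 11 (U(j, B) = -5*(-3) - 4 = 15 - 4 = 11)
-106*U(f, E(0*0, -3)) = -106*11 = -1166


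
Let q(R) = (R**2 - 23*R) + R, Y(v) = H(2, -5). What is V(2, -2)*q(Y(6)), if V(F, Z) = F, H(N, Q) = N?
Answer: -80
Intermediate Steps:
Y(v) = 2
q(R) = R**2 - 22*R
V(2, -2)*q(Y(6)) = 2*(2*(-22 + 2)) = 2*(2*(-20)) = 2*(-40) = -80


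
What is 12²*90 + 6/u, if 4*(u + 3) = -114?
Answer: 272156/21 ≈ 12960.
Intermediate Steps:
u = -63/2 (u = -3 + (¼)*(-114) = -3 - 57/2 = -63/2 ≈ -31.500)
12²*90 + 6/u = 12²*90 + 6/(-63/2) = 144*90 + 6*(-2/63) = 12960 - 4/21 = 272156/21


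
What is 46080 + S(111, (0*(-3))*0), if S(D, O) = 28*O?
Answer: 46080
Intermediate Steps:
46080 + S(111, (0*(-3))*0) = 46080 + 28*((0*(-3))*0) = 46080 + 28*(0*0) = 46080 + 28*0 = 46080 + 0 = 46080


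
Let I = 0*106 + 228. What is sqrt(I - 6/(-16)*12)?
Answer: sqrt(930)/2 ≈ 15.248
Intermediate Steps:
I = 228 (I = 0 + 228 = 228)
sqrt(I - 6/(-16)*12) = sqrt(228 - 6/(-16)*12) = sqrt(228 - 6*(-1/16)*12) = sqrt(228 + (3/8)*12) = sqrt(228 + 9/2) = sqrt(465/2) = sqrt(930)/2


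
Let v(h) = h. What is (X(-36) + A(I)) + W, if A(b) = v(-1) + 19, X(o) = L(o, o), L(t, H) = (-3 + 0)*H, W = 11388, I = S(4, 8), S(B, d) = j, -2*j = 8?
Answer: 11514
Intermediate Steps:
j = -4 (j = -½*8 = -4)
S(B, d) = -4
I = -4
L(t, H) = -3*H
X(o) = -3*o
A(b) = 18 (A(b) = -1 + 19 = 18)
(X(-36) + A(I)) + W = (-3*(-36) + 18) + 11388 = (108 + 18) + 11388 = 126 + 11388 = 11514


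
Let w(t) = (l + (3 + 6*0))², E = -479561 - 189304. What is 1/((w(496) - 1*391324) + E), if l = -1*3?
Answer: -1/1060189 ≈ -9.4323e-7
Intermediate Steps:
l = -3
E = -668865
w(t) = 0 (w(t) = (-3 + (3 + 6*0))² = (-3 + (3 + 0))² = (-3 + 3)² = 0² = 0)
1/((w(496) - 1*391324) + E) = 1/((0 - 1*391324) - 668865) = 1/((0 - 391324) - 668865) = 1/(-391324 - 668865) = 1/(-1060189) = -1/1060189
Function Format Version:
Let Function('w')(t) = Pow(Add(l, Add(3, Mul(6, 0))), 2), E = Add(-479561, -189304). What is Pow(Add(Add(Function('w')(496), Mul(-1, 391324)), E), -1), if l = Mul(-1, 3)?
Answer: Rational(-1, 1060189) ≈ -9.4323e-7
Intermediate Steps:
l = -3
E = -668865
Function('w')(t) = 0 (Function('w')(t) = Pow(Add(-3, Add(3, Mul(6, 0))), 2) = Pow(Add(-3, Add(3, 0)), 2) = Pow(Add(-3, 3), 2) = Pow(0, 2) = 0)
Pow(Add(Add(Function('w')(496), Mul(-1, 391324)), E), -1) = Pow(Add(Add(0, Mul(-1, 391324)), -668865), -1) = Pow(Add(Add(0, -391324), -668865), -1) = Pow(Add(-391324, -668865), -1) = Pow(-1060189, -1) = Rational(-1, 1060189)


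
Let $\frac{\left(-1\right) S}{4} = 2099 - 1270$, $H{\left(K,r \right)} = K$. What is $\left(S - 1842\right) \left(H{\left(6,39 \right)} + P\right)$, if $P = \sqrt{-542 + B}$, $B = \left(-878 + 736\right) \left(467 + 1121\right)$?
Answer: $-30948 - 5158 i \sqrt{226038} \approx -30948.0 - 2.4523 \cdot 10^{6} i$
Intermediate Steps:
$B = -225496$ ($B = \left(-142\right) 1588 = -225496$)
$S = -3316$ ($S = - 4 \left(2099 - 1270\right) = \left(-4\right) 829 = -3316$)
$P = i \sqrt{226038}$ ($P = \sqrt{-542 - 225496} = \sqrt{-226038} = i \sqrt{226038} \approx 475.43 i$)
$\left(S - 1842\right) \left(H{\left(6,39 \right)} + P\right) = \left(-3316 - 1842\right) \left(6 + i \sqrt{226038}\right) = - 5158 \left(6 + i \sqrt{226038}\right) = -30948 - 5158 i \sqrt{226038}$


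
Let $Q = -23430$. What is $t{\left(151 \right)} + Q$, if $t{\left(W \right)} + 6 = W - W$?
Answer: $-23436$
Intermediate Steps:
$t{\left(W \right)} = -6$ ($t{\left(W \right)} = -6 + \left(W - W\right) = -6 + 0 = -6$)
$t{\left(151 \right)} + Q = -6 - 23430 = -23436$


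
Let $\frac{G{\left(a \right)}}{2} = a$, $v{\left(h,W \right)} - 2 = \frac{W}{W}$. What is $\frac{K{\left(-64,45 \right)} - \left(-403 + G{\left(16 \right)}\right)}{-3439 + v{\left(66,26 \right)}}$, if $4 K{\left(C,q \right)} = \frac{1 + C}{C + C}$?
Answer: $- \frac{190015}{1759232} \approx -0.10801$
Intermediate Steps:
$v{\left(h,W \right)} = 3$ ($v{\left(h,W \right)} = 2 + \frac{W}{W} = 2 + 1 = 3$)
$G{\left(a \right)} = 2 a$
$K{\left(C,q \right)} = \frac{1 + C}{8 C}$ ($K{\left(C,q \right)} = \frac{\left(1 + C\right) \frac{1}{C + C}}{4} = \frac{\left(1 + C\right) \frac{1}{2 C}}{4} = \frac{\frac{1}{2} \frac{1}{C} \left(1 + C\right)}{4} = \frac{1 + C}{8 C}$)
$\frac{K{\left(-64,45 \right)} - \left(-403 + G{\left(16 \right)}\right)}{-3439 + v{\left(66,26 \right)}} = \frac{\frac{1 - 64}{8 \left(-64\right)} + \left(403 - 2 \cdot 16\right)}{-3439 + 3} = \frac{\frac{1}{8} \left(- \frac{1}{64}\right) \left(-63\right) + \left(403 - 32\right)}{-3436} = \left(\frac{63}{512} + \left(403 - 32\right)\right) \left(- \frac{1}{3436}\right) = \left(\frac{63}{512} + 371\right) \left(- \frac{1}{3436}\right) = \frac{190015}{512} \left(- \frac{1}{3436}\right) = - \frac{190015}{1759232}$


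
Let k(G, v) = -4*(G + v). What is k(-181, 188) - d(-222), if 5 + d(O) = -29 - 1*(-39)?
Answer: -33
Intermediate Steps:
k(G, v) = -4*G - 4*v
d(O) = 5 (d(O) = -5 + (-29 - 1*(-39)) = -5 + (-29 + 39) = -5 + 10 = 5)
k(-181, 188) - d(-222) = (-4*(-181) - 4*188) - 1*5 = (724 - 752) - 5 = -28 - 5 = -33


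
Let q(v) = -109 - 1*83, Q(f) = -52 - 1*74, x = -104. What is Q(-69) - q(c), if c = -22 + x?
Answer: 66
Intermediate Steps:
c = -126 (c = -22 - 104 = -126)
Q(f) = -126 (Q(f) = -52 - 74 = -126)
q(v) = -192 (q(v) = -109 - 83 = -192)
Q(-69) - q(c) = -126 - 1*(-192) = -126 + 192 = 66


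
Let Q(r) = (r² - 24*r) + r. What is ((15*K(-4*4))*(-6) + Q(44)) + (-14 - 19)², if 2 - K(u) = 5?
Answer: 2283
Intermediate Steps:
K(u) = -3 (K(u) = 2 - 1*5 = 2 - 5 = -3)
Q(r) = r² - 23*r
((15*K(-4*4))*(-6) + Q(44)) + (-14 - 19)² = ((15*(-3))*(-6) + 44*(-23 + 44)) + (-14 - 19)² = (-45*(-6) + 44*21) + (-33)² = (270 + 924) + 1089 = 1194 + 1089 = 2283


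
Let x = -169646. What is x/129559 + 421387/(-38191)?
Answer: -61073428719/4947987769 ≈ -12.343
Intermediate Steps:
x/129559 + 421387/(-38191) = -169646/129559 + 421387/(-38191) = -169646*1/129559 + 421387*(-1/38191) = -169646/129559 - 421387/38191 = -61073428719/4947987769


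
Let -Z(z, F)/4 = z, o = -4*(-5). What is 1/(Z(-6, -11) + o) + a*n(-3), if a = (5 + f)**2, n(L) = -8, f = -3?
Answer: -1407/44 ≈ -31.977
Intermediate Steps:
a = 4 (a = (5 - 3)**2 = 2**2 = 4)
o = 20
Z(z, F) = -4*z
1/(Z(-6, -11) + o) + a*n(-3) = 1/(-4*(-6) + 20) + 4*(-8) = 1/(24 + 20) - 32 = 1/44 - 32 = -1407/44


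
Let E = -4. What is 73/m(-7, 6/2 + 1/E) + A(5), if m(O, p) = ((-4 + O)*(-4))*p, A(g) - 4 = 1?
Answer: 678/121 ≈ 5.6033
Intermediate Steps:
A(g) = 5 (A(g) = 4 + 1 = 5)
m(O, p) = p*(16 - 4*O) (m(O, p) = (16 - 4*O)*p = p*(16 - 4*O))
73/m(-7, 6/2 + 1/E) + A(5) = 73/(4*(6/2 + 1/(-4))*(4 - 1*(-7))) + 5 = 73/(4*(6*(½) + 1*(-¼))*(4 + 7)) + 5 = 73/(4*(3 - ¼)*11) + 5 = 73/(4*(11/4)*11) + 5 = 73/121 + 5 = 678/121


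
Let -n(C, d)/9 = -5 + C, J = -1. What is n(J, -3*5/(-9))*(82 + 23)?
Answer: 5670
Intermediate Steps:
n(C, d) = 45 - 9*C (n(C, d) = -9*(-5 + C) = 45 - 9*C)
n(J, -3*5/(-9))*(82 + 23) = (45 - 9*(-1))*(82 + 23) = (45 + 9)*105 = 54*105 = 5670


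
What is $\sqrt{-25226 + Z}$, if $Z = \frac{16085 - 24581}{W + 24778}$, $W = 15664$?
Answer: $\frac{i \sqrt{10314715801874}}{20221} \approx 158.83 i$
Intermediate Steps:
$Z = - \frac{4248}{20221}$ ($Z = \frac{16085 - 24581}{15664 + 24778} = - \frac{8496}{40442} = \left(-8496\right) \frac{1}{40442} = - \frac{4248}{20221} \approx -0.21008$)
$\sqrt{-25226 + Z} = \sqrt{-25226 - \frac{4248}{20221}} = \sqrt{- \frac{510099194}{20221}} = \frac{i \sqrt{10314715801874}}{20221}$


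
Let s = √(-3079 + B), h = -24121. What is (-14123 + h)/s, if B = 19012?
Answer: -12748*√15933/5311 ≈ -302.98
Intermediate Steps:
s = √15933 (s = √(-3079 + 19012) = √15933 ≈ 126.23)
(-14123 + h)/s = (-14123 - 24121)/(√15933) = -12748*√15933/5311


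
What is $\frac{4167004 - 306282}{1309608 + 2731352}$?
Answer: $\frac{1930361}{2020480} \approx 0.9554$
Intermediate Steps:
$\frac{4167004 - 306282}{1309608 + 2731352} = \frac{3860722}{4040960} = 3860722 \cdot \frac{1}{4040960} = \frac{1930361}{2020480}$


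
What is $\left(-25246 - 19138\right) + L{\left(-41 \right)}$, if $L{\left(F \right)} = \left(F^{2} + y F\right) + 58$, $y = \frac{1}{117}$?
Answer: $- \frac{4989506}{117} \approx -42645.0$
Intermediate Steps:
$y = \frac{1}{117} \approx 0.008547$
$L{\left(F \right)} = 58 + F^{2} + \frac{F}{117}$ ($L{\left(F \right)} = \left(F^{2} + \frac{F}{117}\right) + 58 = 58 + F^{2} + \frac{F}{117}$)
$\left(-25246 - 19138\right) + L{\left(-41 \right)} = \left(-25246 - 19138\right) + \left(58 + \left(-41\right)^{2} + \frac{1}{117} \left(-41\right)\right) = -44384 + \left(58 + 1681 - \frac{41}{117}\right) = -44384 + \frac{203422}{117} = - \frac{4989506}{117}$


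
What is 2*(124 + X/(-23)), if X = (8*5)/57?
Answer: 325048/1311 ≈ 247.94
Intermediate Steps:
X = 40/57 (X = 40*(1/57) = 40/57 ≈ 0.70175)
2*(124 + X/(-23)) = 2*(124 + (40/57)/(-23)) = 2*(124 + (40/57)*(-1/23)) = 2*(124 - 40/1311) = 2*(162524/1311) = 325048/1311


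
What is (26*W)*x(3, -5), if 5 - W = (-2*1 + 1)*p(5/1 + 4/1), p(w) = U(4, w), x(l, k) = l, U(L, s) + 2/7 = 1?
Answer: 3120/7 ≈ 445.71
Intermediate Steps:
U(L, s) = 5/7 (U(L, s) = -2/7 + 1 = 5/7)
p(w) = 5/7
W = 40/7 (W = 5 - (-2*1 + 1)*5/7 = 5 - (-2 + 1)*5/7 = 5 - (-1)*5/7 = 5 - 1*(-5/7) = 5 + 5/7 = 40/7 ≈ 5.7143)
(26*W)*x(3, -5) = (26*(40/7))*3 = (1040/7)*3 = 3120/7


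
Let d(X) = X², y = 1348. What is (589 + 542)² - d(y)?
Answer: -537943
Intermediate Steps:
(589 + 542)² - d(y) = (589 + 542)² - 1*1348² = 1131² - 1*1817104 = 1279161 - 1817104 = -537943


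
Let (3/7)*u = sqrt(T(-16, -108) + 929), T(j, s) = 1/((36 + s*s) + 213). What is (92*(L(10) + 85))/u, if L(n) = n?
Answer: 249090*sqrt(365216874)/38735123 ≈ 122.89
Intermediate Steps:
T(j, s) = 1/(249 + s**2) (T(j, s) = 1/((36 + s**2) + 213) = 1/(249 + s**2))
u = 7*sqrt(365216874)/1881 (u = 7*sqrt(1/(249 + (-108)**2) + 929)/3 = 7*sqrt(1/(249 + 11664) + 929)/3 = 7*sqrt(1/11913 + 929)/3 = 7*sqrt(11067178/11913)/3 = 7*(sqrt(365216874)/627)/3 = 7*sqrt(365216874)/1881 ≈ 71.119)
(92*(L(10) + 85))/u = (92*(10 + 85))/((7*sqrt(365216874)/1881)) = (92*95)*(57*sqrt(365216874)/77470246) = 8740*(57*sqrt(365216874)/77470246) = 249090*sqrt(365216874)/38735123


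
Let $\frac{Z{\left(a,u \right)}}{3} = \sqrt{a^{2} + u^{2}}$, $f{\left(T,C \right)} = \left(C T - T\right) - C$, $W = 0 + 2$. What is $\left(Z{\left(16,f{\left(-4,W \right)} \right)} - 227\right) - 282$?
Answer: $-509 + 6 \sqrt{73} \approx -457.74$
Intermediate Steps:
$W = 2$
$f{\left(T,C \right)} = - C - T + C T$ ($f{\left(T,C \right)} = \left(- T + C T\right) - C = - C - T + C T$)
$Z{\left(a,u \right)} = 3 \sqrt{a^{2} + u^{2}}$
$\left(Z{\left(16,f{\left(-4,W \right)} \right)} - 227\right) - 282 = \left(3 \sqrt{16^{2} + \left(\left(-1\right) 2 - -4 + 2 \left(-4\right)\right)^{2}} - 227\right) - 282 = \left(3 \sqrt{256 + \left(-2 + 4 - 8\right)^{2}} - 227\right) - 282 = \left(3 \sqrt{256 + \left(-6\right)^{2}} - 227\right) - 282 = \left(3 \sqrt{256 + 36} - 227\right) - 282 = \left(3 \sqrt{292} - 227\right) - 282 = \left(3 \cdot 2 \sqrt{73} - 227\right) - 282 = \left(6 \sqrt{73} - 227\right) - 282 = \left(-227 + 6 \sqrt{73}\right) - 282 = -509 + 6 \sqrt{73}$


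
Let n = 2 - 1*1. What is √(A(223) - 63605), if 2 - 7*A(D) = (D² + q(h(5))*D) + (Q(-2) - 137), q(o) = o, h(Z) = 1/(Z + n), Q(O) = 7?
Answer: I*√124707030/42 ≈ 265.89*I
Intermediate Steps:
n = 1 (n = 2 - 1 = 1)
h(Z) = 1/(1 + Z) (h(Z) = 1/(Z + 1) = 1/(1 + Z))
A(D) = 132/7 - D²/7 - D/42 (A(D) = 2/7 - ((D² + D/(1 + 5)) + (7 - 137))/7 = 2/7 - ((D² + D/6) - 130)/7 = 2/7 - (-130 + D² + D/6)/7 = 2/7 + (130/7 - D²/7 - D/42) = 132/7 - D²/7 - D/42)
√(A(223) - 63605) = √((132/7 - ⅐*223² - 1/42*223) - 63605) = √((132/7 - ⅐*49729 - 223/42) - 63605) = √((132/7 - 49729/7 - 223/42) - 63605) = √(-297805/42 - 63605) = √(-2969215/42) = I*√124707030/42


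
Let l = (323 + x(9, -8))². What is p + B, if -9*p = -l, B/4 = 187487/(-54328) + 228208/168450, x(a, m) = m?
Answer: 12602389998287/1143943950 ≈ 11017.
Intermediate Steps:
B = -9592050463/1143943950 (B = 4*(187487/(-54328) + 228208/168450) = 4*(187487*(-1/54328) + 228208*(1/168450)) = 4*(-187487/54328 + 114104/84225) = 4*(-9592050463/4575775800) = -9592050463/1143943950 ≈ -8.3851)
l = 99225 (l = (323 - 8)² = 315² = 99225)
p = 11025 (p = -(-1)*99225/9 = -⅑*(-99225) = 11025)
p + B = 11025 - 9592050463/1143943950 = 12602389998287/1143943950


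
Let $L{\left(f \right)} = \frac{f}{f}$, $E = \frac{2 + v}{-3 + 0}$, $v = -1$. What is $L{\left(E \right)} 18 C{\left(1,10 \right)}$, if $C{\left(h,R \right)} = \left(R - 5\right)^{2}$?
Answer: $450$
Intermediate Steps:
$E = - \frac{1}{3}$ ($E = \frac{2 - 1}{-3 + 0} = 1 \frac{1}{-3} = 1 \left(- \frac{1}{3}\right) = - \frac{1}{3} \approx -0.33333$)
$L{\left(f \right)} = 1$
$C{\left(h,R \right)} = \left(-5 + R\right)^{2}$
$L{\left(E \right)} 18 C{\left(1,10 \right)} = 1 \cdot 18 \left(-5 + 10\right)^{2} = 18 \cdot 5^{2} = 18 \cdot 25 = 450$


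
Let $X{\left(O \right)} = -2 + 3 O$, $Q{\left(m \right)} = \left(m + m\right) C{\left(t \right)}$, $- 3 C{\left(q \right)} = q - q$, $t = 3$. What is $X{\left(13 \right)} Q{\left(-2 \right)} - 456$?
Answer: $-456$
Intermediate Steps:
$C{\left(q \right)} = 0$ ($C{\left(q \right)} = - \frac{q - q}{3} = \left(- \frac{1}{3}\right) 0 = 0$)
$Q{\left(m \right)} = 0$ ($Q{\left(m \right)} = \left(m + m\right) 0 = 2 m 0 = 0$)
$X{\left(13 \right)} Q{\left(-2 \right)} - 456 = \left(-2 + 3 \cdot 13\right) 0 - 456 = \left(-2 + 39\right) 0 - 456 = 37 \cdot 0 - 456 = 0 - 456 = -456$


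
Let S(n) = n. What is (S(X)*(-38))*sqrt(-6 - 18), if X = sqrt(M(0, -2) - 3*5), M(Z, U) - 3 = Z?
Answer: 456*sqrt(2) ≈ 644.88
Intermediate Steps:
M(Z, U) = 3 + Z
X = 2*I*sqrt(3) (X = sqrt((3 + 0) - 3*5) = sqrt(3 - 15) = sqrt(-12) = 2*I*sqrt(3) ≈ 3.4641*I)
(S(X)*(-38))*sqrt(-6 - 18) = ((2*I*sqrt(3))*(-38))*sqrt(-6 - 18) = (-76*I*sqrt(3))*sqrt(-24) = (-76*I*sqrt(3))*(2*I*sqrt(6)) = 456*sqrt(2)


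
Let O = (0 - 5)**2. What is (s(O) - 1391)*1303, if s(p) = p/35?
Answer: -12680796/7 ≈ -1.8115e+6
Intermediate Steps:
O = 25 (O = (-5)**2 = 25)
s(p) = p/35 (s(p) = p*(1/35) = p/35)
(s(O) - 1391)*1303 = ((1/35)*25 - 1391)*1303 = (5/7 - 1391)*1303 = -9732/7*1303 = -12680796/7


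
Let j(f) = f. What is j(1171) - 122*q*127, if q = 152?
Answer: -2353917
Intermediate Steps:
j(1171) - 122*q*127 = 1171 - 122*152*127 = 1171 - 18544*127 = 1171 - 2355088 = -2353917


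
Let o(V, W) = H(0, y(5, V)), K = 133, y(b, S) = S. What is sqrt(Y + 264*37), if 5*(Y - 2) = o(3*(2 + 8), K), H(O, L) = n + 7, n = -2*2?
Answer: 7*sqrt(4985)/5 ≈ 98.846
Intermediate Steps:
n = -4
H(O, L) = 3 (H(O, L) = -4 + 7 = 3)
o(V, W) = 3
Y = 13/5 (Y = 2 + (1/5)*3 = 2 + 3/5 = 13/5 ≈ 2.6000)
sqrt(Y + 264*37) = sqrt(13/5 + 264*37) = sqrt(13/5 + 9768) = sqrt(48853/5) = 7*sqrt(4985)/5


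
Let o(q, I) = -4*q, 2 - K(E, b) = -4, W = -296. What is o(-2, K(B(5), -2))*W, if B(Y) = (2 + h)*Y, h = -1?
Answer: -2368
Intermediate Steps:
B(Y) = Y (B(Y) = (2 - 1)*Y = 1*Y = Y)
K(E, b) = 6 (K(E, b) = 2 - 1*(-4) = 2 + 4 = 6)
o(-2, K(B(5), -2))*W = -4*(-2)*(-296) = 8*(-296) = -2368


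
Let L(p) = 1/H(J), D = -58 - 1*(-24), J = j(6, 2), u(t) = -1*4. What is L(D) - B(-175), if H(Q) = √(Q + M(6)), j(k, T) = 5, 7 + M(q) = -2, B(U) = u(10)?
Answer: 4 - I/2 ≈ 4.0 - 0.5*I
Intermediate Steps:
u(t) = -4
B(U) = -4
M(q) = -9 (M(q) = -7 - 2 = -9)
J = 5
H(Q) = √(-9 + Q) (H(Q) = √(Q - 9) = √(-9 + Q))
D = -34 (D = -58 + 24 = -34)
L(p) = -I/2 (L(p) = 1/(√(-9 + 5)) = 1/(√(-4)) = 1/(2*I) = -I/2)
L(D) - B(-175) = -I/2 - 1*(-4) = -I/2 + 4 = 4 - I/2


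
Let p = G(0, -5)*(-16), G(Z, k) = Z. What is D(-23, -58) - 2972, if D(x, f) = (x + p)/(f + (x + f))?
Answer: -413085/139 ≈ -2971.8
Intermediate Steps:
p = 0 (p = 0*(-16) = 0)
D(x, f) = x/(x + 2*f) (D(x, f) = (x + 0)/(f + (x + f)) = x/(f + (f + x)) = x/(x + 2*f))
D(-23, -58) - 2972 = -23/(-23 + 2*(-58)) - 2972 = -23/(-23 - 116) - 2972 = -23/(-139) - 2972 = -23*(-1/139) - 2972 = 23/139 - 2972 = -413085/139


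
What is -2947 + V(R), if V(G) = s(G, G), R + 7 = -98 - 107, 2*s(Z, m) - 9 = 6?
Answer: -5879/2 ≈ -2939.5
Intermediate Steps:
s(Z, m) = 15/2 (s(Z, m) = 9/2 + (½)*6 = 9/2 + 3 = 15/2)
R = -212 (R = -7 + (-98 - 107) = -7 - 205 = -212)
V(G) = 15/2
-2947 + V(R) = -2947 + 15/2 = -5879/2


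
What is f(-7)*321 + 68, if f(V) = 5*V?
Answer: -11167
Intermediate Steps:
f(-7)*321 + 68 = (5*(-7))*321 + 68 = -35*321 + 68 = -11235 + 68 = -11167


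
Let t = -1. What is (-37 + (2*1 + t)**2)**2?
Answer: 1296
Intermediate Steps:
(-37 + (2*1 + t)**2)**2 = (-37 + (2*1 - 1)**2)**2 = (-37 + (2 - 1)**2)**2 = (-37 + 1**2)**2 = (-37 + 1)**2 = (-36)**2 = 1296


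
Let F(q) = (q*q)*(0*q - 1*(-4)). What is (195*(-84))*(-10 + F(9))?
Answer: -5143320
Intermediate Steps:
F(q) = 4*q² (F(q) = q²*(0 + 4) = q²*4 = 4*q²)
(195*(-84))*(-10 + F(9)) = (195*(-84))*(-10 + 4*9²) = -16380*(-10 + 4*81) = -16380*(-10 + 324) = -16380*314 = -5143320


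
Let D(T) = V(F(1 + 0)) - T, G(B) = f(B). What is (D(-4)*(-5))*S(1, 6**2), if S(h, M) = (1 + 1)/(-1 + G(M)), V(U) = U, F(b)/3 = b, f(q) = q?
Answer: -2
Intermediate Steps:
F(b) = 3*b
G(B) = B
S(h, M) = 2/(-1 + M) (S(h, M) = (1 + 1)/(-1 + M) = 2/(-1 + M))
D(T) = 3 - T (D(T) = 3*(1 + 0) - T = 3*1 - T = 3 - T)
(D(-4)*(-5))*S(1, 6**2) = ((3 - 1*(-4))*(-5))*(2/(-1 + 6**2)) = ((3 + 4)*(-5))*(2/(-1 + 36)) = (7*(-5))*(2/35) = -70/35 = -35*2/35 = -2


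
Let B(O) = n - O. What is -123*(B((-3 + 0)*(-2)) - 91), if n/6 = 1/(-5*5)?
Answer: 299013/25 ≈ 11961.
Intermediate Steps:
n = -6/25 (n = 6/((-5*5)) = 6/(-25) = 6*(-1/25) = -6/25 ≈ -0.24000)
B(O) = -6/25 - O
-123*(B((-3 + 0)*(-2)) - 91) = -123*((-6/25 - (-3 + 0)*(-2)) - 91) = -123*((-6/25 - (-3)*(-2)) - 91) = -123*((-6/25 - 1*6) - 91) = -123*((-6/25 - 6) - 91) = -123*(-156/25 - 91) = -123*(-2431/25) = 299013/25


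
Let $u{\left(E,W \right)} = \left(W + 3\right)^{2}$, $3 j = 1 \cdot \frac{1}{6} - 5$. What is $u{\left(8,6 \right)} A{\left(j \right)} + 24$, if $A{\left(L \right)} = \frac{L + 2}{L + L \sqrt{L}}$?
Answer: $\frac{22506}{1363} + \frac{1701 i \sqrt{58}}{1363} \approx 16.512 + 9.5043 i$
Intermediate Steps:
$j = - \frac{29}{18}$ ($j = \frac{1 \cdot \frac{1}{6} - 5}{3} = \frac{\frac{1}{6} - 5}{3} = \frac{1}{3} \left(- \frac{29}{6}\right) = - \frac{29}{18} \approx -1.6111$)
$u{\left(E,W \right)} = \left(3 + W\right)^{2}$
$A{\left(L \right)} = \frac{2 + L}{L + L^{\frac{3}{2}}}$
$u{\left(8,6 \right)} A{\left(j \right)} + 24 = \left(3 + 6\right)^{2} \frac{2 - \frac{29}{18}}{- \frac{29}{18} + \left(- \frac{29}{18}\right)^{\frac{3}{2}}} + 24 = 9^{2} \frac{1}{- \frac{29}{18} - \frac{29 i \sqrt{58}}{108}} \cdot \frac{7}{18} + 24 = 81 \frac{7}{18 \left(- \frac{29}{18} - \frac{29 i \sqrt{58}}{108}\right)} + 24 = \frac{63}{2 \left(- \frac{29}{18} - \frac{29 i \sqrt{58}}{108}\right)} + 24 = 24 + \frac{63}{2 \left(- \frac{29}{18} - \frac{29 i \sqrt{58}}{108}\right)}$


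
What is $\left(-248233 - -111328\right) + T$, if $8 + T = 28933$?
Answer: $-107980$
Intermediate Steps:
$T = 28925$ ($T = -8 + 28933 = 28925$)
$\left(-248233 - -111328\right) + T = \left(-248233 - -111328\right) + 28925 = \left(-248233 + 111328\right) + 28925 = -136905 + 28925 = -107980$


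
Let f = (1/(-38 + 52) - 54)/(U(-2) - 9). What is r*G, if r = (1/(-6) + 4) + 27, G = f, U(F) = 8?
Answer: 139675/84 ≈ 1662.8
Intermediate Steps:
f = 755/14 (f = (1/(-38 + 52) - 54)/(8 - 9) = (1/14 - 54)/(-1) = (1/14 - 54)*(-1) = -755/14*(-1) = 755/14 ≈ 53.929)
G = 755/14 ≈ 53.929
r = 185/6 (r = (-⅙ + 4) + 27 = 23/6 + 27 = 185/6 ≈ 30.833)
r*G = (185/6)*(755/14) = 139675/84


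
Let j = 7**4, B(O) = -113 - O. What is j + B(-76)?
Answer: 2364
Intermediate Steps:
j = 2401
j + B(-76) = 2401 + (-113 - 1*(-76)) = 2401 + (-113 + 76) = 2401 - 37 = 2364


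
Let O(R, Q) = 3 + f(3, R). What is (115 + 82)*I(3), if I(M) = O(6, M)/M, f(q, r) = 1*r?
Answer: 591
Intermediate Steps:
f(q, r) = r
O(R, Q) = 3 + R
I(M) = 9/M (I(M) = (3 + 6)/M = 9/M)
(115 + 82)*I(3) = (115 + 82)*(9/3) = 197*(9*(⅓)) = 197*3 = 591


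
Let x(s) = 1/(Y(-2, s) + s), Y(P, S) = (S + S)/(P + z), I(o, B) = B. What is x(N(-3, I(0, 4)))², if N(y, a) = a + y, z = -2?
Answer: 4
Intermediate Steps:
Y(P, S) = 2*S/(-2 + P) (Y(P, S) = (S + S)/(P - 2) = (2*S)/(-2 + P) = 2*S/(-2 + P))
x(s) = 2/s (x(s) = 1/(2*s/(-2 - 2) + s) = 1/(2*s/(-4) + s) = 1/(2*s*(-¼) + s) = 1/(-s/2 + s) = 1/(s/2) = 2/s)
x(N(-3, I(0, 4)))² = (2/(4 - 3))² = (2/1)² = (2*1)² = 2² = 4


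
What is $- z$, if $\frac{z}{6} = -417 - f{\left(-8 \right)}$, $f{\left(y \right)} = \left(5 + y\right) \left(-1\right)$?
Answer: $2520$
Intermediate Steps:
$f{\left(y \right)} = -5 - y$
$z = -2520$ ($z = 6 \left(-417 - \left(-5 - -8\right)\right) = 6 \left(-417 - \left(-5 + 8\right)\right) = 6 \left(-417 - 3\right) = 6 \left(-420\right) = -2520$)
$- z = \left(-1\right) \left(-2520\right) = 2520$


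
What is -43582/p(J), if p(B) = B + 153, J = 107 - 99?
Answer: -6226/23 ≈ -270.70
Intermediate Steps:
J = 8
p(B) = 153 + B
-43582/p(J) = -43582/(153 + 8) = -43582/161 = -43582*1/161 = -6226/23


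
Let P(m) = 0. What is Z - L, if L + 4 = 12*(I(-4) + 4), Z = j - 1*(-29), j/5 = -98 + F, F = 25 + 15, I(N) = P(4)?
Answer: -305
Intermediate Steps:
I(N) = 0
F = 40
j = -290 (j = 5*(-98 + 40) = 5*(-58) = -290)
Z = -261 (Z = -290 - 1*(-29) = -290 + 29 = -261)
L = 44 (L = -4 + 12*(0 + 4) = -4 + 12*4 = -4 + 48 = 44)
Z - L = -261 - 1*44 = -261 - 44 = -305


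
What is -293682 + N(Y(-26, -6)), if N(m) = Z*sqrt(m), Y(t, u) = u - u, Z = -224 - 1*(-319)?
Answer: -293682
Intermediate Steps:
Z = 95 (Z = -224 + 319 = 95)
Y(t, u) = 0
N(m) = 95*sqrt(m)
-293682 + N(Y(-26, -6)) = -293682 + 95*sqrt(0) = -293682 + 95*0 = -293682 + 0 = -293682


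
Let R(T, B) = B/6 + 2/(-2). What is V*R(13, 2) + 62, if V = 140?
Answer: -94/3 ≈ -31.333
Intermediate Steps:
R(T, B) = -1 + B/6 (R(T, B) = B*(1/6) + 2*(-1/2) = B/6 - 1 = -1 + B/6)
V*R(13, 2) + 62 = 140*(-1 + (1/6)*2) + 62 = 140*(-1 + 1/3) + 62 = 140*(-2/3) + 62 = -280/3 + 62 = -94/3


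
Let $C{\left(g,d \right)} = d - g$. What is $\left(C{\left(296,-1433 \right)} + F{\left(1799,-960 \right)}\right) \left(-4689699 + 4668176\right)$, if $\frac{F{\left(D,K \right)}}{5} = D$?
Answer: $-156386118$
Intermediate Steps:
$F{\left(D,K \right)} = 5 D$
$\left(C{\left(296,-1433 \right)} + F{\left(1799,-960 \right)}\right) \left(-4689699 + 4668176\right) = \left(\left(-1433 - 296\right) + 5 \cdot 1799\right) \left(-4689699 + 4668176\right) = \left(\left(-1433 - 296\right) + 8995\right) \left(-21523\right) = \left(-1729 + 8995\right) \left(-21523\right) = 7266 \left(-21523\right) = -156386118$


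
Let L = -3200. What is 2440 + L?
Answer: -760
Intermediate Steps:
2440 + L = 2440 - 3200 = -760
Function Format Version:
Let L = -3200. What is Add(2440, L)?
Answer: -760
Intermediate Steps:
Add(2440, L) = Add(2440, -3200) = -760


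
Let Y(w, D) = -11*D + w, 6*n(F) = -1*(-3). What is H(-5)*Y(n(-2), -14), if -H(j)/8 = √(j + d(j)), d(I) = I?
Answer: -1236*I*√10 ≈ -3908.6*I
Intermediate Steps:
H(j) = -8*√2*√j (H(j) = -8*√(j + j) = -8*√2*√j)
n(F) = ½ (n(F) = (-1*(-3))/6 = (⅙)*3 = ½)
Y(w, D) = w - 11*D
H(-5)*Y(n(-2), -14) = (-8*√2*√(-5))*(½ - 11*(-14)) = (-8*√2*I*√5)*(½ + 154) = -8*I*√10*(309/2) = -1236*I*√10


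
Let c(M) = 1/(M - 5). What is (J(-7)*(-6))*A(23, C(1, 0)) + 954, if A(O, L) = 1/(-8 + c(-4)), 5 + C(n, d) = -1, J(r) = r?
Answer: 69264/73 ≈ 948.82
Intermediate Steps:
c(M) = 1/(-5 + M)
C(n, d) = -6 (C(n, d) = -5 - 1 = -6)
A(O, L) = -9/73 (A(O, L) = 1/(-8 + 1/(-5 - 4)) = 1/(-8 + 1/(-9)) = 1/(-8 - ⅑) = 1/(-73/9) = -9/73)
(J(-7)*(-6))*A(23, C(1, 0)) + 954 = -7*(-6)*(-9/73) + 954 = 42*(-9/73) + 954 = -378/73 + 954 = 69264/73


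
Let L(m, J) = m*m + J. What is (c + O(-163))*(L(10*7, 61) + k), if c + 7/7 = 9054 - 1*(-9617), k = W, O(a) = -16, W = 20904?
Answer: 482485710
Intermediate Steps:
L(m, J) = J + m² (L(m, J) = m² + J = J + m²)
k = 20904
c = 18670 (c = -1 + (9054 - 1*(-9617)) = -1 + (9054 + 9617) = -1 + 18671 = 18670)
(c + O(-163))*(L(10*7, 61) + k) = (18670 - 16)*((61 + (10*7)²) + 20904) = 18654*((61 + 70²) + 20904) = 18654*((61 + 4900) + 20904) = 18654*(4961 + 20904) = 18654*25865 = 482485710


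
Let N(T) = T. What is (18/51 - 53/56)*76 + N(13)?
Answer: -7641/238 ≈ -32.105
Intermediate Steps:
(18/51 - 53/56)*76 + N(13) = (18/51 - 53/56)*76 + 13 = (18*(1/51) - 53*1/56)*76 + 13 = (6/17 - 53/56)*76 + 13 = -565/952*76 + 13 = -10735/238 + 13 = -7641/238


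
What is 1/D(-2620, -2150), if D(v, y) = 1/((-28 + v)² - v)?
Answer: 7014524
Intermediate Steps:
1/D(-2620, -2150) = 1/(-1/(-2620 - (-28 - 2620)²)) = 1/(-1/(-2620 - 1*(-2648)²)) = 1/(-1/(-2620 - 1*7011904)) = 1/(-1/(-2620 - 7011904)) = 1/(-1/(-7014524)) = 1/(-1*(-1/7014524)) = 1/(1/7014524) = 7014524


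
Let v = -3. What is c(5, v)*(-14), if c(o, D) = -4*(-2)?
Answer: -112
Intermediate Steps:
c(o, D) = 8
c(5, v)*(-14) = 8*(-14) = -112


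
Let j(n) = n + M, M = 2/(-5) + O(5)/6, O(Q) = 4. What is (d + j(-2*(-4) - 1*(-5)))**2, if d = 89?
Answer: 2353156/225 ≈ 10458.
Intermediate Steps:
M = 4/15 (M = 2/(-5) + 4/6 = 2*(-1/5) + 4*(1/6) = -2/5 + 2/3 = 4/15 ≈ 0.26667)
j(n) = 4/15 + n (j(n) = n + 4/15 = 4/15 + n)
(d + j(-2*(-4) - 1*(-5)))**2 = (89 + (4/15 + (-2*(-4) - 1*(-5))))**2 = (89 + (4/15 + (8 + 5)))**2 = (89 + (4/15 + 13))**2 = (89 + 199/15)**2 = (1534/15)**2 = 2353156/225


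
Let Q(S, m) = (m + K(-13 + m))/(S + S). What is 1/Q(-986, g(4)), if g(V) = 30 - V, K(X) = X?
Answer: -1972/39 ≈ -50.564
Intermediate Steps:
Q(S, m) = (-13 + 2*m)/(2*S) (Q(S, m) = (m + (-13 + m))/(S + S) = (-13 + 2*m)/((2*S)) = (-13 + 2*m)*(1/(2*S)) = (-13 + 2*m)/(2*S))
1/Q(-986, g(4)) = 1/((-13/2 + (30 - 1*4))/(-986)) = 1/(-(-13/2 + (30 - 4))/986) = 1/(-(-13/2 + 26)/986) = 1/(-1/986*39/2) = 1/(-39/1972) = -1972/39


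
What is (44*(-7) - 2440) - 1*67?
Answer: -2815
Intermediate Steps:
(44*(-7) - 2440) - 1*67 = (-308 - 2440) - 67 = -2748 - 67 = -2815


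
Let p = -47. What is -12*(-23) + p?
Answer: 229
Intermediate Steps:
-12*(-23) + p = -12*(-23) - 47 = 276 - 47 = 229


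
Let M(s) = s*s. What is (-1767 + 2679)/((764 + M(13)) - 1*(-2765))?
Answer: 456/1849 ≈ 0.24662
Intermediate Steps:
M(s) = s**2
(-1767 + 2679)/((764 + M(13)) - 1*(-2765)) = (-1767 + 2679)/((764 + 13**2) - 1*(-2765)) = 912/((764 + 169) + 2765) = 912/(933 + 2765) = 912/3698 = 912*(1/3698) = 456/1849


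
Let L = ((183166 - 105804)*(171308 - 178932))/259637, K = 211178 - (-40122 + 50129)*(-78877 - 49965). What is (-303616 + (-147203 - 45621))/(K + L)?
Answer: -16111774035/41851238550872 ≈ -0.00038498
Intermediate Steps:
K = 1289533072 (K = 211178 - 10007*(-128842) = 211178 - 1*(-1289321894) = 211178 + 1289321894 = 1289533072)
L = -589807888/259637 (L = (77362*(-7624))*(1/259637) = -589807888*1/259637 = -589807888/259637 ≈ -2271.7)
(-303616 + (-147203 - 45621))/(K + L) = (-303616 + (-147203 - 45621))/(1289533072 - 589807888/259637) = (-303616 - 192824)/(334809908406976/259637) = -496440*259637/334809908406976 = -16111774035/41851238550872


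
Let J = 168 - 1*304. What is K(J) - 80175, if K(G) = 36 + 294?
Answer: -79845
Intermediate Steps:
J = -136 (J = 168 - 304 = -136)
K(G) = 330
K(J) - 80175 = 330 - 80175 = -79845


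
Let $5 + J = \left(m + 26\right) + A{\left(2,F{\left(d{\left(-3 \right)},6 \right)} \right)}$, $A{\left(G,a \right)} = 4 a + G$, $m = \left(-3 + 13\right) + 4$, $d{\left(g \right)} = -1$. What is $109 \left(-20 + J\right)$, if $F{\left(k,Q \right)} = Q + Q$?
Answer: $7085$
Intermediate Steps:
$m = 14$ ($m = 10 + 4 = 14$)
$F{\left(k,Q \right)} = 2 Q$
$A{\left(G,a \right)} = G + 4 a$
$J = 85$ ($J = -5 + \left(\left(14 + 26\right) + \left(2 + 4 \cdot 2 \cdot 6\right)\right) = -5 + \left(40 + \left(2 + 4 \cdot 12\right)\right) = -5 + \left(40 + \left(2 + 48\right)\right) = -5 + \left(40 + 50\right) = -5 + 90 = 85$)
$109 \left(-20 + J\right) = 109 \left(-20 + 85\right) = 109 \cdot 65 = 7085$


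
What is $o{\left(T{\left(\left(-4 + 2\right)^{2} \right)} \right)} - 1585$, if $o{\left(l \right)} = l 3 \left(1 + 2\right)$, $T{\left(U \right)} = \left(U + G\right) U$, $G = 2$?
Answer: $-1369$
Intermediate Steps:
$T{\left(U \right)} = U \left(2 + U\right)$ ($T{\left(U \right)} = \left(U + 2\right) U = \left(2 + U\right) U = U \left(2 + U\right)$)
$o{\left(l \right)} = 9 l$ ($o{\left(l \right)} = l 3 \cdot 3 = l 9 = 9 l$)
$o{\left(T{\left(\left(-4 + 2\right)^{2} \right)} \right)} - 1585 = 9 \left(-4 + 2\right)^{2} \left(2 + \left(-4 + 2\right)^{2}\right) - 1585 = 9 \left(-2\right)^{2} \left(2 + \left(-2\right)^{2}\right) - 1585 = 9 \cdot 4 \left(2 + 4\right) - 1585 = 9 \cdot 4 \cdot 6 - 1585 = 9 \cdot 24 - 1585 = 216 - 1585 = -1369$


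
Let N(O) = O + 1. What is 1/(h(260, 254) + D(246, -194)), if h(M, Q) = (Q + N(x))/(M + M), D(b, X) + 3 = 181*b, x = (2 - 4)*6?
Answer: 520/23152203 ≈ 2.2460e-5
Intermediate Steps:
x = -12 (x = -2*6 = -12)
D(b, X) = -3 + 181*b
N(O) = 1 + O
h(M, Q) = (-11 + Q)/(2*M) (h(M, Q) = (Q + (1 - 12))/(M + M) = (Q - 11)/((2*M)) = (-11 + Q)*(1/(2*M)) = (-11 + Q)/(2*M))
1/(h(260, 254) + D(246, -194)) = 1/((½)*(-11 + 254)/260 + (-3 + 181*246)) = 1/((½)*(1/260)*243 + (-3 + 44526)) = 1/(243/520 + 44523) = 1/(23152203/520) = 520/23152203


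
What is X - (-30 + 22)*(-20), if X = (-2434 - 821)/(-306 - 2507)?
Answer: -446825/2813 ≈ -158.84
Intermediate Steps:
X = 3255/2813 (X = -3255/(-2813) = -3255*(-1/2813) = 3255/2813 ≈ 1.1571)
X - (-30 + 22)*(-20) = 3255/2813 - (-30 + 22)*(-20) = 3255/2813 - (-8)*(-20) = 3255/2813 - 1*160 = 3255/2813 - 160 = -446825/2813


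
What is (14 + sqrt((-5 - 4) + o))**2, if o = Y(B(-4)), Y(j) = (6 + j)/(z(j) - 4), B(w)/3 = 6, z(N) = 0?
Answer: (14 + I*sqrt(15))**2 ≈ 181.0 + 108.44*I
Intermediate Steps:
B(w) = 18 (B(w) = 3*6 = 18)
Y(j) = -3/2 - j/4 (Y(j) = (6 + j)/(0 - 4) = (6 + j)/(-4) = (6 + j)*(-1/4) = -3/2 - j/4)
o = -6 (o = -3/2 - 1/4*18 = -3/2 - 9/2 = -6)
(14 + sqrt((-5 - 4) + o))**2 = (14 + sqrt((-5 - 4) - 6))**2 = (14 + sqrt(-9 - 6))**2 = (14 + sqrt(-15))**2 = (14 + I*sqrt(15))**2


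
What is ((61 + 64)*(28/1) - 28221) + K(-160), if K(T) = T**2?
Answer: 879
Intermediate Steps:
((61 + 64)*(28/1) - 28221) + K(-160) = ((61 + 64)*(28/1) - 28221) + (-160)**2 = (125*(28*1) - 28221) + 25600 = (125*28 - 28221) + 25600 = (3500 - 28221) + 25600 = -24721 + 25600 = 879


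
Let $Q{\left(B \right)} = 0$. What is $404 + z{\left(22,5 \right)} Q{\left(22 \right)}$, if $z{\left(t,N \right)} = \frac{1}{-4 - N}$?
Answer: $404$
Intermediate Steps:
$404 + z{\left(22,5 \right)} Q{\left(22 \right)} = 404 + - \frac{1}{4 + 5} \cdot 0 = 404 + - \frac{1}{9} \cdot 0 = 404 + \left(-1\right) \frac{1}{9} \cdot 0 = 404 - 0 = 404 + 0 = 404$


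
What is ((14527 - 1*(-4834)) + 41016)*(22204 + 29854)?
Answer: 3143105866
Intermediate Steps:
((14527 - 1*(-4834)) + 41016)*(22204 + 29854) = ((14527 + 4834) + 41016)*52058 = (19361 + 41016)*52058 = 60377*52058 = 3143105866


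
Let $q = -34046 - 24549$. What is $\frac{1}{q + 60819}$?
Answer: $\frac{1}{2224} \approx 0.00044964$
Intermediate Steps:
$q = -58595$ ($q = -34046 - 24549 = -58595$)
$\frac{1}{q + 60819} = \frac{1}{-58595 + 60819} = \frac{1}{2224}$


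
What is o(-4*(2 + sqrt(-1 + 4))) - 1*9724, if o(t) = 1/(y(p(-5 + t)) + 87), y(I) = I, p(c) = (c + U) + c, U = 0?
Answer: -34315935/3529 + 8*sqrt(3)/3529 ≈ -9724.0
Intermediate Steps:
p(c) = 2*c (p(c) = (c + 0) + c = c + c = 2*c)
o(t) = 1/(77 + 2*t) (o(t) = 1/(2*(-5 + t) + 87) = 1/((-10 + 2*t) + 87) = 1/(77 + 2*t))
o(-4*(2 + sqrt(-1 + 4))) - 1*9724 = 1/(77 + 2*(-4*(2 + sqrt(-1 + 4)))) - 1*9724 = 1/(77 + 2*(-4*(2 + sqrt(3)))) - 9724 = 1/(77 + 2*(-8 - 4*sqrt(3))) - 9724 = 1/(77 + (-16 - 8*sqrt(3))) - 9724 = 1/(61 - 8*sqrt(3)) - 9724 = -9724 + 1/(61 - 8*sqrt(3))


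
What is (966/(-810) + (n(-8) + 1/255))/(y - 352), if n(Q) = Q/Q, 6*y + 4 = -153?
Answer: 866/1735785 ≈ 0.00049891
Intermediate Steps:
y = -157/6 (y = -⅔ + (⅙)*(-153) = -⅔ - 51/2 = -157/6 ≈ -26.167)
n(Q) = 1
(966/(-810) + (n(-8) + 1/255))/(y - 352) = (966/(-810) + (1 + 1/255))/(-157/6 - 352) = (966*(-1/810) + (1 + 1/255))/(-2269/6) = -6*(-161/135 + 256/255)/2269 = -6/2269*(-433/2295) = 866/1735785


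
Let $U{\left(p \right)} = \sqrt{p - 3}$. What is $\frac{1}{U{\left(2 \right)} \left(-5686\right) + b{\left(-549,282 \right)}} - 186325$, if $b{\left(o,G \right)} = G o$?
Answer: $- \frac{2235987919391909}{12000471860} + \frac{2843 i}{12000471860} \approx -1.8633 \cdot 10^{5} + 2.3691 \cdot 10^{-7} i$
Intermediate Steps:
$U{\left(p \right)} = \sqrt{-3 + p}$
$\frac{1}{U{\left(2 \right)} \left(-5686\right) + b{\left(-549,282 \right)}} - 186325 = \frac{1}{\sqrt{-3 + 2} \left(-5686\right) + 282 \left(-549\right)} - 186325 = \frac{1}{\sqrt{-1} \left(-5686\right) - 154818} - 186325 = \frac{1}{i \left(-5686\right) - 154818} - 186325 = \frac{1}{- 5686 i - 154818} - 186325 = \frac{1}{-154818 - 5686 i} - 186325 = \frac{-154818 + 5686 i}{24000943720} - 186325 = -186325 + \frac{-154818 + 5686 i}{24000943720}$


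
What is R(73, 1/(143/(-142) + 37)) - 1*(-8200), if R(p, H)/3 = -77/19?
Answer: 155569/19 ≈ 8187.8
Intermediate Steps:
R(p, H) = -231/19 (R(p, H) = 3*(-77/19) = -231/19)
R(73, 1/(143/(-142) + 37)) - 1*(-8200) = -231/19 - 1*(-8200) = -231/19 + 8200 = 155569/19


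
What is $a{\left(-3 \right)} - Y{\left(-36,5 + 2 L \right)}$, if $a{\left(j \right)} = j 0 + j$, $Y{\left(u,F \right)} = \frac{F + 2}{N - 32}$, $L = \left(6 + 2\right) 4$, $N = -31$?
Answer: $- \frac{118}{63} \approx -1.873$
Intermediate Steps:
$L = 32$ ($L = 8 \cdot 4 = 32$)
$Y{\left(u,F \right)} = - \frac{2}{63} - \frac{F}{63}$ ($Y{\left(u,F \right)} = \frac{F + 2}{-31 - 32} = \frac{2 + F}{-63} = \left(2 + F\right) \left(- \frac{1}{63}\right) = - \frac{2}{63} - \frac{F}{63}$)
$a{\left(j \right)} = j$ ($a{\left(j \right)} = 0 + j = j$)
$a{\left(-3 \right)} - Y{\left(-36,5 + 2 L \right)} = -3 - \left(- \frac{2}{63} - \frac{5 + 2 \cdot 32}{63}\right) = -3 - \left(- \frac{2}{63} - \frac{5 + 64}{63}\right) = -3 - \left(- \frac{2}{63} - \frac{23}{21}\right) = -3 - - \frac{71}{63} = -3 + \frac{71}{63} = - \frac{118}{63}$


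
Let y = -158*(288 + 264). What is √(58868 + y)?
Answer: 2*I*√7087 ≈ 168.37*I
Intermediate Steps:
y = -87216 (y = -158*552 = -87216)
√(58868 + y) = √(58868 - 87216) = √(-28348) = 2*I*√7087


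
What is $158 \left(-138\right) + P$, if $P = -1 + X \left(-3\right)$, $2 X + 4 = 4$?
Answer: $-21805$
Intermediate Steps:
$X = 0$ ($X = -2 + \frac{1}{2} \cdot 4 = -2 + 2 = 0$)
$P = -1$ ($P = -1 + 0 \left(-3\right) = -1 + 0 = -1$)
$158 \left(-138\right) + P = 158 \left(-138\right) - 1 = -21804 - 1 = -21805$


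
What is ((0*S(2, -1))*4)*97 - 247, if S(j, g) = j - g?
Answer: -247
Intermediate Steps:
((0*S(2, -1))*4)*97 - 247 = ((0*(2 - 1*(-1)))*4)*97 - 247 = ((0*(2 + 1))*4)*97 - 247 = ((0*3)*4)*97 - 247 = (0*4)*97 - 247 = 0*97 - 247 = 0 - 247 = -247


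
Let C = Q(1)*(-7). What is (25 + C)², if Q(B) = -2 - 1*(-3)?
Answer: 324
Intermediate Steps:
Q(B) = 1 (Q(B) = -2 + 3 = 1)
C = -7 (C = 1*(-7) = -7)
(25 + C)² = (25 - 7)² = 18² = 324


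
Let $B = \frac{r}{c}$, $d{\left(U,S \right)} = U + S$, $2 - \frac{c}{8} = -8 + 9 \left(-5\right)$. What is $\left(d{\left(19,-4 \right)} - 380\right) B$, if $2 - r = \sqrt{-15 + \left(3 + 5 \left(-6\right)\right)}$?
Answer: $- \frac{73}{44} + \frac{73 i \sqrt{42}}{88} \approx -1.6591 + 5.3761 i$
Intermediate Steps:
$c = 440$ ($c = 16 - 8 \left(-8 + 9 \left(-5\right)\right) = 16 - 8 \left(-8 - 45\right) = 16 - -424 = 16 + 424 = 440$)
$d{\left(U,S \right)} = S + U$
$r = 2 - i \sqrt{42}$ ($r = 2 - \sqrt{-15 + \left(3 + 5 \left(-6\right)\right)} = 2 - \sqrt{-15 + \left(3 - 30\right)} = 2 - \sqrt{-15 - 27} = 2 - \sqrt{-42} = 2 - i \sqrt{42} \approx 2.0 - 6.4807 i$)
$B = \frac{1}{220} - \frac{i \sqrt{42}}{440}$ ($B = \frac{2 - i \sqrt{42}}{440} = \left(2 - i \sqrt{42}\right) \frac{1}{440} = \frac{1}{220} - \frac{i \sqrt{42}}{440} \approx 0.0045455 - 0.014729 i$)
$\left(d{\left(19,-4 \right)} - 380\right) B = \left(\left(-4 + 19\right) - 380\right) \left(\frac{1}{220} - \frac{i \sqrt{42}}{440}\right) = \left(15 - 380\right) \left(\frac{1}{220} - \frac{i \sqrt{42}}{440}\right) = - 365 \left(\frac{1}{220} - \frac{i \sqrt{42}}{440}\right) = - \frac{73}{44} + \frac{73 i \sqrt{42}}{88}$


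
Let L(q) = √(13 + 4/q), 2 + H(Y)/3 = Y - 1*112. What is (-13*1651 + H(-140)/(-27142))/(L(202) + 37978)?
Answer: -1117262370485776/1976957807646899 + 291273992*√132815/1976957807646899 ≈ -0.56509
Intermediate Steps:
H(Y) = -342 + 3*Y (H(Y) = -6 + 3*(Y - 1*112) = -6 + 3*(Y - 112) = -6 + 3*(-112 + Y) = -6 + (-336 + 3*Y) = -342 + 3*Y)
(-13*1651 + H(-140)/(-27142))/(L(202) + 37978) = (-13*1651 + (-342 + 3*(-140))/(-27142))/(√(13 + 4/202) + 37978) = (-21463 + (-342 - 420)*(-1/27142))/(√(13 + 4*(1/202)) + 37978) = (-21463 - 762*(-1/27142))/(√(13 + 2/101) + 37978) = (-21463 + 381/13571)/(√(1315/101) + 37978) = -291273992/(13571*(√132815/101 + 37978)) = -291273992/(13571*(37978 + √132815/101))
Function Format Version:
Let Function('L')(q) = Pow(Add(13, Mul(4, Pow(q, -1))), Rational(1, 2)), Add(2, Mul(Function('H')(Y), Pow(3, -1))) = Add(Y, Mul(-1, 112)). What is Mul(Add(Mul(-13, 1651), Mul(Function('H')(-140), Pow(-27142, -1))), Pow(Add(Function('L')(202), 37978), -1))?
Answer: Add(Rational(-1117262370485776, 1976957807646899), Mul(Rational(291273992, 1976957807646899), Pow(132815, Rational(1, 2)))) ≈ -0.56509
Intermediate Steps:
Function('H')(Y) = Add(-342, Mul(3, Y)) (Function('H')(Y) = Add(-6, Mul(3, Add(Y, Mul(-1, 112)))) = Add(-6, Mul(3, Add(Y, -112))) = Add(-6, Mul(3, Add(-112, Y))) = Add(-6, Add(-336, Mul(3, Y))) = Add(-342, Mul(3, Y)))
Mul(Add(Mul(-13, 1651), Mul(Function('H')(-140), Pow(-27142, -1))), Pow(Add(Function('L')(202), 37978), -1)) = Mul(Add(Mul(-13, 1651), Mul(Add(-342, Mul(3, -140)), Pow(-27142, -1))), Pow(Add(Pow(Add(13, Mul(4, Pow(202, -1))), Rational(1, 2)), 37978), -1)) = Mul(Add(-21463, Mul(Add(-342, -420), Rational(-1, 27142))), Pow(Add(Pow(Add(13, Mul(4, Rational(1, 202))), Rational(1, 2)), 37978), -1)) = Mul(Add(-21463, Mul(-762, Rational(-1, 27142))), Pow(Add(Pow(Add(13, Rational(2, 101)), Rational(1, 2)), 37978), -1)) = Mul(Add(-21463, Rational(381, 13571)), Pow(Add(Pow(Rational(1315, 101), Rational(1, 2)), 37978), -1)) = Mul(Rational(-291273992, 13571), Pow(Add(Mul(Rational(1, 101), Pow(132815, Rational(1, 2))), 37978), -1)) = Mul(Rational(-291273992, 13571), Pow(Add(37978, Mul(Rational(1, 101), Pow(132815, Rational(1, 2)))), -1))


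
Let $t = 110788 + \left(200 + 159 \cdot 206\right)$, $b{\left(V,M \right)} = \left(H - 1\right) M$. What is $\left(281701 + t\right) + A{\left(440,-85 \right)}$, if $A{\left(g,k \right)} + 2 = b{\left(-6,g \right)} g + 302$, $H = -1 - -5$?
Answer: $1006543$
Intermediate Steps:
$H = 4$ ($H = -1 + 5 = 4$)
$b{\left(V,M \right)} = 3 M$ ($b{\left(V,M \right)} = \left(4 - 1\right) M = 3 M$)
$A{\left(g,k \right)} = 300 + 3 g^{2}$ ($A{\left(g,k \right)} = -2 + \left(3 g g + 302\right) = -2 + \left(3 g^{2} + 302\right) = -2 + \left(302 + 3 g^{2}\right) = 300 + 3 g^{2}$)
$t = 143742$ ($t = 110788 + \left(200 + 32754\right) = 110788 + 32954 = 143742$)
$\left(281701 + t\right) + A{\left(440,-85 \right)} = \left(281701 + 143742\right) + \left(300 + 3 \cdot 440^{2}\right) = 425443 + \left(300 + 3 \cdot 193600\right) = 425443 + \left(300 + 580800\right) = 425443 + 581100 = 1006543$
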